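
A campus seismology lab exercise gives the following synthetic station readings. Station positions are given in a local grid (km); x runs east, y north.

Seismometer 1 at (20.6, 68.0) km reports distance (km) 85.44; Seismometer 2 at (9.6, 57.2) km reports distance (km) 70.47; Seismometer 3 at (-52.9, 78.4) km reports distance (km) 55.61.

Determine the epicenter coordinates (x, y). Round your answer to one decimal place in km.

Circle about each station: (x − 20.6)² + (y − 68.0)² = 85.44²; (x − 9.6)² + (y − 57.2)² = 70.47²; (x + 52.9)² + (y − 78.4)² = 55.61².
Subtracting the Seismometer 1 equation from the Seismometer 2 and Seismometer 3 equations removes the quadratic terms:
-22.0 x − 21.6 y = 649.61
-147.0 x + 20.8 y = 8104.13
Solving the 2×2 system: x ≈ -51.9, y ≈ 22.8 km.

x ≈ -51.9 km, y ≈ 22.8 km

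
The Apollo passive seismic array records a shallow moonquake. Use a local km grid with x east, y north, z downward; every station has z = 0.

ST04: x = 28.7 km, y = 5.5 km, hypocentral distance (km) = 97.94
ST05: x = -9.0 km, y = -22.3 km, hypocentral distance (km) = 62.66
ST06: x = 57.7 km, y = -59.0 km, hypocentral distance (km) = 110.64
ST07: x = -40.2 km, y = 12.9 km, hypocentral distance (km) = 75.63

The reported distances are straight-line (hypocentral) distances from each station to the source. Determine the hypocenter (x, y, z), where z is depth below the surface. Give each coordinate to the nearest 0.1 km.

x ≈ -39.5 km, y ≈ -43.4 km, depth ≈ 50.5 km

Each station gives a sphere (x−x_i)² + (y−y_i)² + z² = d_i² (stations at z=0).
Subtracting the ST04 sphere from ST05 and ST06: z² cancels, leaving linear equations in x and y:
-75.4 x − 55.6 y = 5390.32
58.0 x − 129.0 y = 3307.38
Solving: x ≈ -39.491, y ≈ -43.394 km (keep extra digits for the depth step; rounded: -39.5, -43.4).
Then from the ST04 sphere: z² = 97.94² − (x − 28.7)² − (y − 5.5)² with x = -39.491, y = -43.394, so z ≈ 50.513 ≈ 50.5 km.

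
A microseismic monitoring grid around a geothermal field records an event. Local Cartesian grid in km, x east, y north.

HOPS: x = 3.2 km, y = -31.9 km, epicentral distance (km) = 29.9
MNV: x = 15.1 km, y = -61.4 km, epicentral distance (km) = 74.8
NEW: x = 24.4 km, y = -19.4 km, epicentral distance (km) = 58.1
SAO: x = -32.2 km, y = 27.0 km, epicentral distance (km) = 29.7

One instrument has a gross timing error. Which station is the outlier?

HOPS

Solve using three stations at a time. Using MNV, NEW, SAO (subtract circle equations pairwise → linear system) gives (x, y) ≈ (-31.2, -2.7).
Distances from that point to each station vs reported:
  HOPS: calculated 45.2 vs reported 29.9 → residual 15.3 km
  MNV: calculated 74.8 vs reported 74.8 → residual 0.0 km
  NEW: calculated 58.1 vs reported 58.1 → residual 0.0 km
  SAO: calculated 29.7 vs reported 29.7 → residual 0.0 km
MNV, NEW, SAO are mutually consistent (residuals ≈ 0); HOPS is off by 15.3 km.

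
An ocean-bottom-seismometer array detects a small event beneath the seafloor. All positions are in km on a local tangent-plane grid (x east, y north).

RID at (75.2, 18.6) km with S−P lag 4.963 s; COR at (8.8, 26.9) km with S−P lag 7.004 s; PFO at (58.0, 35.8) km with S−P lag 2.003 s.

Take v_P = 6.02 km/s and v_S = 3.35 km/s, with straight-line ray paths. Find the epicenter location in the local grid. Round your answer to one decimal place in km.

Distance from S−P lag: d = Δt · v_P v_S / (v_P − v_S) = Δt · (6.02·3.35)/(6.02−3.35) ≈ 7.5532·Δt.
So d_RID = 37.49, d_COR = 52.90, d_PFO = 15.13 km.
Circle about each station: (x − 75.2)² + (y − 18.6)² = 37.49²; (x − 8.8)² + (y − 26.9)² = 52.90²; (x − 58.0)² + (y − 35.8)² = 15.13².
Subtracting pairs of circle equations eliminates x²+y² and gives linear equations (the radical axes):
-132.8 x + 16.6 y = -6592.86
-34.4 x + 34.4 y = -178.78
Solving the 2×2 system: x ≈ 56.0, y ≈ 50.8 km.

x ≈ 56.0 km, y ≈ 50.8 km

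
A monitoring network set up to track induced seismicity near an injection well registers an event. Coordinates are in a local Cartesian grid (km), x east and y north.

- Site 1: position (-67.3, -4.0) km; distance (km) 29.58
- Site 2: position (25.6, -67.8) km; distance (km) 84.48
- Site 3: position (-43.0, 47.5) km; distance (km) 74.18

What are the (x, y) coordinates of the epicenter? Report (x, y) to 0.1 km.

x ≈ -48.1 km, y ≈ -26.5 km

Circle about each station: (x + 67.3)² + (y + 4.0)² = 29.58²; (x − 25.6)² + (y + 67.8)² = 84.48²; (x + 43.0)² + (y − 47.5)² = 74.18².
Subtracting the Site 1 equation from the Site 2 and Site 3 equations removes the quadratic terms:
185.8 x − 127.6 y = -5554.98
48.6 x + 103.0 y = -5067.74
Solving the 2×2 system: x ≈ -48.1, y ≈ -26.5 km.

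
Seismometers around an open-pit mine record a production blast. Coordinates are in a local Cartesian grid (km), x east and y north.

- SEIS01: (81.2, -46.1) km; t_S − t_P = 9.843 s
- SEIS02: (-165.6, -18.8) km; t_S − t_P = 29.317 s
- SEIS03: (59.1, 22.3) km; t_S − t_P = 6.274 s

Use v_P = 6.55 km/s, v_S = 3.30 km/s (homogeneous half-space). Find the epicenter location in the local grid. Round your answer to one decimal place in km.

(29.0, -6.6)

Distance from S−P lag: d = Δt · v_P v_S / (v_P − v_S) = Δt · (6.55·3.30)/(6.55−3.30) ≈ 6.6508·Δt.
So d_SEIS01 = 65.46, d_SEIS02 = 194.98, d_SEIS03 = 41.73 km.
Circle about each station: (x − 81.2)² + (y + 46.1)² = 65.46²; (x + 165.6)² + (y + 18.8)² = 194.98²; (x − 59.1)² + (y − 22.3)² = 41.73².
Subtracting pairs of circle equations eliminates x²+y² and gives linear equations (the radical axes):
-493.6 x + 54.6 y = -14674.04
-44.2 x + 136.8 y = -2184.93
Solving the 2×2 system: x ≈ 29.0, y ≈ -6.6 km.
Check against SEIS01 (with the unrounded x, y): √((x − 81.2)²+(y + 46.1)²) = 65.46 ≈ 65.46 km. ✓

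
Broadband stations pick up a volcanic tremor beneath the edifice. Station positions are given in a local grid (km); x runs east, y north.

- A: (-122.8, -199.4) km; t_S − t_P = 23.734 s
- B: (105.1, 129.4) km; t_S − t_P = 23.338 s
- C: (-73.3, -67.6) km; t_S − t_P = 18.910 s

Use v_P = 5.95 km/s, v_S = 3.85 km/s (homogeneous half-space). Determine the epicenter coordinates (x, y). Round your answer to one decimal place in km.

125.0 km east, -124.4 km north

Distance from S−P lag: d = Δt · v_P v_S / (v_P − v_S) = Δt · (5.95·3.85)/(5.95−3.85) ≈ 10.9083·Δt.
So d_A = 258.90, d_B = 254.58, d_C = 206.28 km.
Circle about each station: (x + 122.8)² + (y + 199.4)² = 258.90²; (x − 105.1)² + (y − 129.4)² = 254.58²; (x + 73.3)² + (y + 67.6)² = 206.28².
Subtracting the A equation from the B and C equations removes the quadratic terms:
455.8 x + 657.6 y = -24831.60
99.0 x + 263.6 y = -20419.78
Solving the 2×2 system: x ≈ 125.0, y ≈ -124.4 km.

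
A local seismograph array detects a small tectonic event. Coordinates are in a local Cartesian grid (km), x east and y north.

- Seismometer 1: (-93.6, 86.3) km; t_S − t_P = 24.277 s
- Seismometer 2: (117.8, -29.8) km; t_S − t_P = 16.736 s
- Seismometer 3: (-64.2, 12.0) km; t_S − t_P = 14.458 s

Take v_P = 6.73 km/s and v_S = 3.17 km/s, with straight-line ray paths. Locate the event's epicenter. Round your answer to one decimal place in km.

Distance from S−P lag: d = Δt · v_P v_S / (v_P − v_S) = Δt · (6.73·3.17)/(6.73−3.17) ≈ 5.9927·Δt.
So d_Seismometer 1 = 145.49, d_Seismometer 2 = 100.29, d_Seismometer 3 = 86.64 km.
Circle about each station: (x + 93.6)² + (y − 86.3)² = 145.49²; (x − 117.8)² + (y + 29.8)² = 100.29²; (x + 64.2)² + (y − 12.0)² = 86.64².
Subtracting pairs of circle equations eliminates x²+y² and gives linear equations (the radical axes):
422.8 x − 232.2 y = 9665.49
58.8 x − 148.6 y = 1717.84
Solving the 2×2 system: x ≈ 21.1, y ≈ -3.2 km.

x ≈ 21.1 km, y ≈ -3.2 km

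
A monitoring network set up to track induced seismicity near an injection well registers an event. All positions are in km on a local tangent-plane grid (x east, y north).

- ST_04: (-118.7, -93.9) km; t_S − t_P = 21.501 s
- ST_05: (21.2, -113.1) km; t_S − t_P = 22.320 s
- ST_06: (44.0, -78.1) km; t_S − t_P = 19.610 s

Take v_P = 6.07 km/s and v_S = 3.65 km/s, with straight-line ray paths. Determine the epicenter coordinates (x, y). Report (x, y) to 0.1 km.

(-33.8, 83.7)

Distance from S−P lag: d = Δt · v_P v_S / (v_P − v_S) = Δt · (6.07·3.65)/(6.07−3.65) ≈ 9.1552·Δt.
So d_ST_04 = 196.85, d_ST_05 = 204.34, d_ST_06 = 179.53 km.
Circle about each station: (x + 118.7)² + (y + 93.9)² = 196.85²; (x − 21.2)² + (y + 113.1)² = 204.34²; (x − 44.0)² + (y + 78.1)² = 179.53².
Subtracting the ST_04 equation from the ST_05 and ST_06 equations removes the quadratic terms:
279.8 x − 38.4 y = -12670.76
325.4 x + 31.6 y = -8352.39
Solving the 2×2 system: x ≈ -33.8, y ≈ 83.7 km.
Check against ST_04 (with the unrounded x, y): √((x + 118.7)²+(y + 93.9)²) = 196.86 ≈ 196.85 km. ✓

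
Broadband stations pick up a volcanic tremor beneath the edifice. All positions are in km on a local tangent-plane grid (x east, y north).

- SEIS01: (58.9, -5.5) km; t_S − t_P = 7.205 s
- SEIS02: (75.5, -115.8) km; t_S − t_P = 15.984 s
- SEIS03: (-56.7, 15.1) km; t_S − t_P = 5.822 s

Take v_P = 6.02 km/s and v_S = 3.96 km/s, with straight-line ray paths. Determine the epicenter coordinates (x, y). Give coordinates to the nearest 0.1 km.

x ≈ -0.8 km, y ≈ 52.7 km

Distance from S−P lag: d = Δt · v_P v_S / (v_P − v_S) = Δt · (6.02·3.96)/(6.02−3.96) ≈ 11.5724·Δt.
So d_SEIS01 = 83.38, d_SEIS02 = 184.97, d_SEIS03 = 67.37 km.
Circle about each station: (x − 58.9)² + (y + 5.5)² = 83.38²; (x − 75.5)² + (y + 115.8)² = 184.97²; (x + 56.7)² + (y − 15.1)² = 67.37².
Subtracting the SEIS01 equation from the SEIS02 and SEIS03 equations removes the quadratic terms:
33.2 x − 220.6 y = -11651.25
-231.2 x + 41.2 y = 2356.95
Solving the 2×2 system: x ≈ -0.8, y ≈ 52.7 km.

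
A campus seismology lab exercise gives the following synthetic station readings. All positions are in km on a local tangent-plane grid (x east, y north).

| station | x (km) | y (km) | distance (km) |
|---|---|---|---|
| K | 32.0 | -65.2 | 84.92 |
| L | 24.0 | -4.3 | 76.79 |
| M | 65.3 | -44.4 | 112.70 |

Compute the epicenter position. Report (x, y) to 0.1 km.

x ≈ -46.9 km, y ≈ -33.8 km

Circle about each station: (x − 32.0)² + (y + 65.2)² = 84.92²; (x − 24.0)² + (y + 4.3)² = 76.79²; (x − 65.3)² + (y + 44.4)² = 112.70².
Subtracting pairs of circle equations eliminates x²+y² and gives linear equations (the radical axes):
-16.0 x + 121.8 y = -3365.85
66.6 x + 41.6 y = -4529.47
Solving the 2×2 system: x ≈ -46.9, y ≈ -33.8 km.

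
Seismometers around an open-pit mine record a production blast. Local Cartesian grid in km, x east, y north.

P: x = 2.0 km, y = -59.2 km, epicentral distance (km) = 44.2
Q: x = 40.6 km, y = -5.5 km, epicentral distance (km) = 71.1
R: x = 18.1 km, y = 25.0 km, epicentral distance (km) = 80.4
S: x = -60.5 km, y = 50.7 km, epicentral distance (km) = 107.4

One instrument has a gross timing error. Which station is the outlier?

P

Solve using three stations at a time. Using Q, R, S (subtract circle equations pairwise → linear system) gives (x, y) ≈ (-16.8, -47.4).
Distances from that point to each station vs reported:
  P: calculated 22.2 vs reported 44.2 → residual 22.0 km
  Q: calculated 71.1 vs reported 71.1 → residual 0.0 km
  R: calculated 80.4 vs reported 80.4 → residual 0.0 km
  S: calculated 107.4 vs reported 107.4 → residual 0.0 km
Q, R, S are mutually consistent (residuals ≈ 0); P is off by 22.0 km.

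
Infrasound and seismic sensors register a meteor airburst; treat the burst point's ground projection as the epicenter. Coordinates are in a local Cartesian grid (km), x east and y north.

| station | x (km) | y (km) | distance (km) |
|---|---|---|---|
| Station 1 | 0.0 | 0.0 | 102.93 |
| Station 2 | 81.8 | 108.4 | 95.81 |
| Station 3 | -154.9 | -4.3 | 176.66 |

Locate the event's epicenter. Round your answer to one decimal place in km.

(-13.8, 102.0)

Circle about each station: x² + y² = 102.93²; (x − 81.8)² + (y − 108.4)² = 95.81²; (x + 154.9)² + (y + 4.3)² = 176.66².
Subtracting pairs of circle equations eliminates x²+y² and gives linear equations (the radical axes):
163.6 x + 216.8 y = 19856.83
-309.8 x − 8.6 y = 3398.33
Solving the 2×2 system: x ≈ -13.8, y ≈ 102.0 km.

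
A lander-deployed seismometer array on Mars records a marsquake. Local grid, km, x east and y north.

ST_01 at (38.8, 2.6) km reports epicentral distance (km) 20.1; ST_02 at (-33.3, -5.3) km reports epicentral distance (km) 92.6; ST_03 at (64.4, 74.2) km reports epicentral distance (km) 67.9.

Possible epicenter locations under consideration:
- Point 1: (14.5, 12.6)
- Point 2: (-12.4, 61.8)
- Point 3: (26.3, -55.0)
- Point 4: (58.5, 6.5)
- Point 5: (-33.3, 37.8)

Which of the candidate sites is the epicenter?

For each candidate, compare |candidate − station| to the reported distance:
Point 1: residuals ST_01 6.2, ST_02 41.6, ST_03 11.4 → max 41.6 km
Point 2: residuals ST_01 58.2, ST_02 22.3, ST_03 9.9 → max 58.2 km
Point 3: residuals ST_01 38.8, ST_02 15.0, ST_03 66.8 → max 66.8 km
Point 4: residuals ST_01 0.0, ST_02 0.0, ST_03 0.1 → max 0.1 km
Point 5: residuals ST_01 60.1, ST_02 49.5, ST_03 36.4 → max 60.1 km
Only Point 4 has all residuals ≈ 0.

Point 4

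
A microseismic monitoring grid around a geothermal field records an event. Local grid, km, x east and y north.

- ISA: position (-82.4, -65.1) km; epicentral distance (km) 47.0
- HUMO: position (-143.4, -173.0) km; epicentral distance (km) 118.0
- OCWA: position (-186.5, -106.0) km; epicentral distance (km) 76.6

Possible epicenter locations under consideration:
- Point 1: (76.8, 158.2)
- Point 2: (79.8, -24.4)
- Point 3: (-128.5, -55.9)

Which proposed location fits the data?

Point 3

For each candidate, compare |candidate − station| to the reported distance:
Point 1: residuals ISA 227.2, HUMO 279.7, OCWA 296.4 → max 296.4 km
Point 2: residuals ISA 120.2, HUMO 150.1, OCWA 201.9 → max 201.9 km
Point 3: residuals ISA 0.0, HUMO 0.0, OCWA 0.0 → max 0.0 km
Only Point 3 has all residuals ≈ 0.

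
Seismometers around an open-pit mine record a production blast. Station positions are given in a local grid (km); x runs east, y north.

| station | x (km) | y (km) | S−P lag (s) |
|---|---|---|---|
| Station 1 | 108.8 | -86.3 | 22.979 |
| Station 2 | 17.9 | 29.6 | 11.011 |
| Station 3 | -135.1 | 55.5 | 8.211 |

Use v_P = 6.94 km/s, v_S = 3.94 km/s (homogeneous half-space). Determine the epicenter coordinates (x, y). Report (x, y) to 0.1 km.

-79.5 km east, 5.4 km north

Distance from S−P lag: d = Δt · v_P v_S / (v_P − v_S) = Δt · (6.94·3.94)/(6.94−3.94) ≈ 9.1145·Δt.
So d_Station 1 = 209.44, d_Station 2 = 100.36, d_Station 3 = 74.84 km.
Circle about each station: (x − 108.8)² + (y + 86.3)² = 209.44²; (x − 17.9)² + (y − 29.6)² = 100.36²; (x + 135.1)² + (y − 55.5)² = 74.84².
Subtracting pairs of circle equations eliminates x²+y² and gives linear equations (the radical axes):
-181.8 x + 231.8 y = 15704.42
-487.8 x + 283.6 y = 40311.22
Solving the 2×2 system: x ≈ -79.5, y ≈ 5.4 km.
Check against Station 1 (with the unrounded x, y): √((x − 108.8)²+(y + 86.3)²) = 209.44 ≈ 209.44 km. ✓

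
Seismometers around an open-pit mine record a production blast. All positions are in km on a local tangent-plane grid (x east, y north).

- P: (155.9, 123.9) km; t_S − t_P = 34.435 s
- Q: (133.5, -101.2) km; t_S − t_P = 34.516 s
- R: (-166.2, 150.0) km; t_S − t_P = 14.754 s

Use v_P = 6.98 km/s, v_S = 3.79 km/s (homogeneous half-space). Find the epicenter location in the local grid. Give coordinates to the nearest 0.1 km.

Distance from S−P lag: d = Δt · v_P v_S / (v_P − v_S) = Δt · (6.98·3.79)/(6.98−3.79) ≈ 8.2929·Δt.
So d_P = 285.56, d_Q = 286.24, d_R = 122.35 km.
Circle about each station: (x − 155.9)² + (y − 123.9)² = 285.56²; (x − 133.5)² + (y + 101.2)² = 286.24²; (x + 166.2)² + (y − 150.0)² = 122.35².
Subtracting the P equation from the Q and R equations removes the quadratic terms:
-44.8 x − 450.2 y = -11981.15
-644.2 x + 52.2 y = 77041.41
Solving the 2×2 system: x ≈ -116.5, y ≈ 38.2 km.
Check against P (with the unrounded x, y): √((x − 155.9)²+(y − 123.9)²) = 285.56 ≈ 285.56 km. ✓

(-116.5, 38.2)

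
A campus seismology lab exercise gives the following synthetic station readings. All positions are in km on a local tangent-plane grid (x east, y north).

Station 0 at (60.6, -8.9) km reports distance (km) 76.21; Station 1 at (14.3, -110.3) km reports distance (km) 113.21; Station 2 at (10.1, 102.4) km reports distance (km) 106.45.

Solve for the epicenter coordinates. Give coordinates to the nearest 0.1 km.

(-15.2, -1.0)

Circle about each station: (x − 60.6)² + (y + 8.9)² = 76.21²; (x − 14.3)² + (y + 110.3)² = 113.21²; (x − 10.1)² + (y − 102.4)² = 106.45².
Subtracting the Station 0 equation from the Station 1 and Station 2 equations removes the quadratic terms:
-92.6 x − 202.8 y = 1610.47
-101.0 x + 222.6 y = 1312.56
Solving the 2×2 system: x ≈ -15.2, y ≈ -1.0 km.
Check against Station 0 (with the unrounded x, y): √((x − 60.6)²+(y + 8.9)²) = 76.21 ≈ 76.21 km. ✓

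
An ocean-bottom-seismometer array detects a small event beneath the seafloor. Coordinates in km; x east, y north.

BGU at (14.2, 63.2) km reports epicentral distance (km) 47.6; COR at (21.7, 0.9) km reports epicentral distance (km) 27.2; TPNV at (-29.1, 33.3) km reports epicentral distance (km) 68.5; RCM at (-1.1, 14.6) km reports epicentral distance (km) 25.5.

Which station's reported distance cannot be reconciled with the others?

Solve using three stations at a time. Using BGU, COR, TPNV (subtract circle equations pairwise → linear system) gives (x, y) ≈ (38.5, 22.3).
Distances from that point to each station vs reported:
  BGU: calculated 47.6 vs reported 47.6 → residual 0.0 km
  COR: calculated 27.2 vs reported 27.2 → residual 0.0 km
  TPNV: calculated 68.5 vs reported 68.5 → residual 0.0 km
  RCM: calculated 40.3 vs reported 25.5 → residual 14.8 km
BGU, COR, TPNV are mutually consistent (residuals ≈ 0); RCM is off by 14.8 km.

RCM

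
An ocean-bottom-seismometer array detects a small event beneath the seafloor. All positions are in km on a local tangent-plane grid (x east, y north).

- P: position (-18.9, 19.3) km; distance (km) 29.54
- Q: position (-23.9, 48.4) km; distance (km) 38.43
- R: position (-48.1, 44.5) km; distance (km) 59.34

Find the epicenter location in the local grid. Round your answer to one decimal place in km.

Circle about each station: (x + 18.9)² + (y − 19.3)² = 29.54²; (x + 23.9)² + (y − 48.4)² = 38.43²; (x + 48.1)² + (y − 44.5)² = 59.34².
Subtracting the P equation from the Q and R equations removes the quadratic terms:
-10.0 x + 58.2 y = 1579.82
-58.4 x + 50.4 y = 915.54
Solving the 2×2 system: x ≈ 9.1, y ≈ 28.7 km.

(9.1, 28.7)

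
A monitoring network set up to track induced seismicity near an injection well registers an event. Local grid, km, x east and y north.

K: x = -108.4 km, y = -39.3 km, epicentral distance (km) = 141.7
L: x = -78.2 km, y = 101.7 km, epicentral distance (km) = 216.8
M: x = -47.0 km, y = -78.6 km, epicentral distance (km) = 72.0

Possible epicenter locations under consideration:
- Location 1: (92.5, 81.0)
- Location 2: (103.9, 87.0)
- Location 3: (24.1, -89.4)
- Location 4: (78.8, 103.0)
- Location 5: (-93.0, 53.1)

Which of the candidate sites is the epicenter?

Location 3

For each candidate, compare |candidate − station| to the reported distance:
Location 1: residuals K 92.5, L 44.8, M 140.0 → max 140.0 km
Location 2: residuals K 105.3, L 34.1, M 152.0 → max 152.0 km
Location 3: residuals K 0.0, L 0.0, M 0.1 → max 0.1 km
Location 4: residuals K 93.4, L 59.8, M 148.9 → max 148.9 km
Location 5: residuals K 48.0, L 166.0, M 67.5 → max 166.0 km
Only Location 3 has all residuals ≈ 0.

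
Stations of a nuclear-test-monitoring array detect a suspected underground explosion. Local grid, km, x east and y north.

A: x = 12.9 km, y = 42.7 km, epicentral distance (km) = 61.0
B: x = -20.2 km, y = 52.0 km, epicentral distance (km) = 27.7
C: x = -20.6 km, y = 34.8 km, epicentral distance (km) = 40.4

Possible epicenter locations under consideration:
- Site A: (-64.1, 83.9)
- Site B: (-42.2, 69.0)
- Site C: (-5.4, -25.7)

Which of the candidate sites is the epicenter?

Site B

For each candidate, compare |candidate − station| to the reported distance:
Site A: residuals A 26.3, B 26.6, C 25.2 → max 26.6 km
Site B: residuals A 0.1, B 0.1, C 0.0 → max 0.1 km
Site C: residuals A 9.8, B 51.4, C 22.0 → max 51.4 km
Only Site B has all residuals ≈ 0.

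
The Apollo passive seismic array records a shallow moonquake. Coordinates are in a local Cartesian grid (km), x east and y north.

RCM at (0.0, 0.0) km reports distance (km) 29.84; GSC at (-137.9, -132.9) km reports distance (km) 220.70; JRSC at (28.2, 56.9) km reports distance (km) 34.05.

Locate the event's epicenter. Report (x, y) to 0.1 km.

Circle about each station: x² + y² = 29.84²; (x + 137.9)² + (y + 132.9)² = 220.70²; (x − 28.2)² + (y − 56.9)² = 34.05².
Subtracting pairs of circle equations eliminates x²+y² and gives linear equations (the radical axes):
-275.8 x − 265.8 y = -11139.24
56.4 x + 113.8 y = 3763.87
Solving the 2×2 system: x ≈ 16.3, y ≈ 25.0 km.

(16.3, 25.0)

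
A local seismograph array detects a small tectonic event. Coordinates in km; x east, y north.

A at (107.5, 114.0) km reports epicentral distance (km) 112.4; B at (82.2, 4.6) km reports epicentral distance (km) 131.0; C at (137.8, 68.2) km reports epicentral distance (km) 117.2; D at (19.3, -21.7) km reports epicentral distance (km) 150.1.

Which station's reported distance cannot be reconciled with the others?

A

Solve using three stations at a time. Using B, C, D (subtract circle equations pairwise → linear system) gives (x, y) ≈ (36.5, 127.6).
Distances from that point to each station vs reported:
  A: calculated 72.3 vs reported 112.4 → residual 40.1 km
  B: calculated 131.2 vs reported 131.0 → residual 0.2 km
  C: calculated 117.4 vs reported 117.2 → residual 0.2 km
  D: calculated 150.3 vs reported 150.1 → residual 0.2 km
B, C, D are mutually consistent (residuals ≈ 0); A is off by 40.1 km.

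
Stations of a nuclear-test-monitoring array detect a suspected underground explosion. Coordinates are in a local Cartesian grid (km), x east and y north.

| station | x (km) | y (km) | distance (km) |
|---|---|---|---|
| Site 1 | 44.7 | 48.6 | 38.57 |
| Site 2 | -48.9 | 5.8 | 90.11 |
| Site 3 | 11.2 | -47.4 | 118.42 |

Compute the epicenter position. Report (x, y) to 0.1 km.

x ≈ 13.3 km, y ≈ 71.0 km

Circle about each station: (x − 44.7)² + (y − 48.6)² = 38.57²; (x + 48.9)² + (y − 5.8)² = 90.11²; (x − 11.2)² + (y + 47.4)² = 118.42².
Subtracting the Site 1 equation from the Site 2 and Site 3 equations removes the quadratic terms:
-187.2 x − 85.6 y = -8567.37
-67.0 x − 192.0 y = -14523.50
Solving the 2×2 system: x ≈ 13.3, y ≈ 71.0 km.
Check against Site 1 (with the unrounded x, y): √((x − 44.7)²+(y − 48.6)²) = 38.57 ≈ 38.57 km. ✓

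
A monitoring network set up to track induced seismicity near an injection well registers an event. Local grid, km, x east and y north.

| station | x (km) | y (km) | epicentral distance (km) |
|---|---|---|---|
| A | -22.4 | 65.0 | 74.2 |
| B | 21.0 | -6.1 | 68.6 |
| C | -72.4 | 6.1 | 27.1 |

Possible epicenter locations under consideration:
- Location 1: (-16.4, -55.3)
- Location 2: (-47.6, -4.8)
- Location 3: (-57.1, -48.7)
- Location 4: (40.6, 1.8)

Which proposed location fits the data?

For each candidate, compare |candidate − station| to the reported distance:
Location 1: residuals A 46.2, B 6.8, C 56.0 → max 56.0 km
Location 2: residuals A 0.0, B 0.0, C 0.0 → max 0.0 km
Location 3: residuals A 44.7, B 20.4, C 29.8 → max 44.7 km
Location 4: residuals A 15.0, B 47.5, C 86.0 → max 86.0 km
Only Location 2 has all residuals ≈ 0.

Location 2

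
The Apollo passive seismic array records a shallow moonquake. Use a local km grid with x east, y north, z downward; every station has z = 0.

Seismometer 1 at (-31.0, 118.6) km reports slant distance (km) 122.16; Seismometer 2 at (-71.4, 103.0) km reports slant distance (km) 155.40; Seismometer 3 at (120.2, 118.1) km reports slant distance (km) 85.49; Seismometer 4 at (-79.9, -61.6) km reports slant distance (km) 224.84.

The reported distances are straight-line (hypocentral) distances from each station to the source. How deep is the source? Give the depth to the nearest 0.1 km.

Each station gives a sphere (x−x_i)² + (y−y_i)² + z² = d_i² (stations at z=0).
Subtracting the Seismometer 1 sphere from Seismometer 2 and Seismometer 3: z² cancels, leaving linear equations in x and y:
-80.8 x − 31.2 y = -8546.09
302.4 x − 1.0 y = 20983.22
Solving: x ≈ 69.698, y ≈ 93.414 km (keep extra digits for the depth step; rounded: 69.7, 93.4).
Then from the Seismometer 1 sphere: z² = 122.16² − (x + 31.0)² − (y − 118.6)² with x = 69.698, y = 93.414, so z ≈ 64.410 ≈ 64.4 km.
Check against Seismometer 4 (with the unrounded solution): distance 224.85 ≈ 224.84 km. ✓

z ≈ 64.4 km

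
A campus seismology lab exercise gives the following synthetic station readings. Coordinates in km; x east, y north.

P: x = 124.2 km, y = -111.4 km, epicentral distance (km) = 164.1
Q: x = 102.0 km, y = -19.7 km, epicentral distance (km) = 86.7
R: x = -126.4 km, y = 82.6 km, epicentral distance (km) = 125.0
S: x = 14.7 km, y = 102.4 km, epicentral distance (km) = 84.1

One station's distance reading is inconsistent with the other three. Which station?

Solve using three stations at a time. Using P, Q, S (subtract circle equations pairwise → linear system) gives (x, y) ≈ (24.2, 18.8).
Distances from that point to each station vs reported:
  P: calculated 164.1 vs reported 164.1 → residual 0.0 km
  Q: calculated 86.8 vs reported 86.7 → residual 0.1 km
  R: calculated 163.6 vs reported 125.0 → residual 38.6 km
  S: calculated 84.2 vs reported 84.1 → residual 0.1 km
P, Q, S are mutually consistent (residuals ≈ 0); R is off by 38.6 km.

R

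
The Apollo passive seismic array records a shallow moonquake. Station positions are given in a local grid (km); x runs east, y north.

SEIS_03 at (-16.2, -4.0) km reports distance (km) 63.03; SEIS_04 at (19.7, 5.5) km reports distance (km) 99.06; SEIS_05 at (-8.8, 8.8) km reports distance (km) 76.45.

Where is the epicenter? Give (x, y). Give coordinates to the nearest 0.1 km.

-69.4 km east, -37.8 km north

Circle about each station: (x + 16.2)² + (y + 4.0)² = 63.03²; (x − 19.7)² + (y − 5.5)² = 99.06²; (x + 8.8)² + (y − 8.8)² = 76.45².
Subtracting the SEIS_03 equation from the SEIS_04 and SEIS_05 equations removes the quadratic terms:
71.8 x + 19.0 y = -5700.20
14.8 x + 25.6 y = -1995.38
Solving the 2×2 system: x ≈ -69.4, y ≈ -37.8 km.
Check against SEIS_03 (with the unrounded x, y): √((x + 16.2)²+(y + 4.0)²) = 63.03 ≈ 63.03 km. ✓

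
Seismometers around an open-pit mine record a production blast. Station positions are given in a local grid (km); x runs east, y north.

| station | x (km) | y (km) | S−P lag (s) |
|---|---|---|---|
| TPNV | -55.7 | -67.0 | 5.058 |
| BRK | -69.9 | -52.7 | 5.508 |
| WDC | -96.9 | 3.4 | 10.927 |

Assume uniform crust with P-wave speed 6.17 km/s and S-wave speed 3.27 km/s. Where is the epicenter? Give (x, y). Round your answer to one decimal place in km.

(-34.0, -39.3)

Distance from S−P lag: d = Δt · v_P v_S / (v_P − v_S) = Δt · (6.17·3.27)/(6.17−3.27) ≈ 6.9572·Δt.
So d_TPNV = 35.19, d_BRK = 38.32, d_WDC = 76.02 km.
Circle about each station: (x + 55.7)² + (y + 67.0)² = 35.19²; (x + 69.9)² + (y + 52.7)² = 38.32²; (x + 96.9)² + (y − 3.4)² = 76.02².
Subtracting pairs of circle equations eliminates x²+y² and gives linear equations (the radical axes):
-28.4 x + 28.6 y = -158.28
-82.4 x + 140.8 y = -2731.02
Solving the 2×2 system: x ≈ -34.0, y ≈ -39.3 km.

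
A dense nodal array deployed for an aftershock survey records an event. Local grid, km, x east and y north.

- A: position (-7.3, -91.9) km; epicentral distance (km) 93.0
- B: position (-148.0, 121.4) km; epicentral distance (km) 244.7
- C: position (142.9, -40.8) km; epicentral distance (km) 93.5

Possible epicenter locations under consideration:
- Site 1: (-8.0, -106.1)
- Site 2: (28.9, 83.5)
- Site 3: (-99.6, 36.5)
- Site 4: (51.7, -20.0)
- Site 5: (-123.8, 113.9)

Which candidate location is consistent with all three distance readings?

For each candidate, compare |candidate − station| to the reported distance:
Site 1: residuals A 78.8, B 22.4, C 70.9 → max 78.8 km
Site 2: residuals A 86.1, B 63.8, C 75.2 → max 86.1 km
Site 3: residuals A 65.1, B 147.0, C 161.0 → max 161.0 km
Site 4: residuals A 0.0, B 0.0, C 0.0 → max 0.0 km
Site 5: residuals A 143.5, B 219.4, C 214.8 → max 219.4 km
Only Site 4 has all residuals ≈ 0.

Site 4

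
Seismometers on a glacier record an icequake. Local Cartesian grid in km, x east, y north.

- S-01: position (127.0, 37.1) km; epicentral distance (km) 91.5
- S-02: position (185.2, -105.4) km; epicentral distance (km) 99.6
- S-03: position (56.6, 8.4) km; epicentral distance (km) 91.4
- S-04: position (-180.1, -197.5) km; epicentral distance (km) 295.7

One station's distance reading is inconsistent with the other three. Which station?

Solve using three stations at a time. Using S-02, S-03, S-04 (subtract circle equations pairwise → linear system) gives (x, y) ≈ (89.8, -76.7).
Distances from that point to each station vs reported:
  S-01: calculated 119.8 vs reported 91.5 → residual 28.3 km
  S-02: calculated 99.6 vs reported 99.6 → residual 0.0 km
  S-03: calculated 91.4 vs reported 91.4 → residual 0.0 km
  S-04: calculated 295.7 vs reported 295.7 → residual 0.0 km
S-02, S-03, S-04 are mutually consistent (residuals ≈ 0); S-01 is off by 28.3 km.

S-01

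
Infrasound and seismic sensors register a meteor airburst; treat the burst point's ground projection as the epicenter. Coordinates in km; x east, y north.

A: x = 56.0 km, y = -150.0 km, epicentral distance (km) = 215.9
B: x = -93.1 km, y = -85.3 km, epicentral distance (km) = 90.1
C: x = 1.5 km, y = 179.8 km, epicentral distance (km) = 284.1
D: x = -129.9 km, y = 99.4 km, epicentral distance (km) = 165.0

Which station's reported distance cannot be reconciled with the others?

B

Solve using three stations at a time. Using A, C, D (subtract circle equations pairwise → linear system) gives (x, y) ≈ (-142.5, -65.1).
Distances from that point to each station vs reported:
  A: calculated 215.9 vs reported 215.9 → residual 0.0 km
  B: calculated 53.4 vs reported 90.1 → residual 36.7 km
  C: calculated 284.1 vs reported 284.1 → residual 0.0 km
  D: calculated 165.0 vs reported 165.0 → residual 0.0 km
A, C, D are mutually consistent (residuals ≈ 0); B is off by 36.7 km.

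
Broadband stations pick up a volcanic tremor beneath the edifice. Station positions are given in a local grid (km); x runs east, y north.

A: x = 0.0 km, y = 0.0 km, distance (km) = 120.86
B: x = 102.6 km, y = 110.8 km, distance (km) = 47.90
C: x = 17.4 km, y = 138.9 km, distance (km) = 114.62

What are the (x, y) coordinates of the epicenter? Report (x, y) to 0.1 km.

Circle about each station: x² + y² = 120.86²; (x − 102.6)² + (y − 110.8)² = 47.90²; (x − 17.4)² + (y − 138.9)² = 114.62².
Subtracting the A equation from the B and C equations removes the quadratic terms:
205.2 x + 221.6 y = 35116.13
34.8 x + 277.8 y = 21065.37
Solving the 2×2 system: x ≈ 103.2, y ≈ 62.9 km.
Check against A (with the unrounded x, y): √(x²+y²) = 120.86 ≈ 120.86 km. ✓

103.2 km east, 62.9 km north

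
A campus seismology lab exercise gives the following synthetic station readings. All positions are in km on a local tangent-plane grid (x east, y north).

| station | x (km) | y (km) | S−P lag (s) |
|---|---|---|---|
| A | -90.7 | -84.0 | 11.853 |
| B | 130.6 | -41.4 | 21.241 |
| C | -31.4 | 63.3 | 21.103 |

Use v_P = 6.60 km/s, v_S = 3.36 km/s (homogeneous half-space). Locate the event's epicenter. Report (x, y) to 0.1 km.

(-9.7, -79.5)

Distance from S−P lag: d = Δt · v_P v_S / (v_P − v_S) = Δt · (6.60·3.36)/(6.60−3.36) ≈ 6.8444·Δt.
So d_A = 81.13, d_B = 145.38, d_C = 144.44 km.
Circle about each station: (x + 90.7)² + (y + 84.0)² = 81.13²; (x − 130.6)² + (y + 41.4)² = 145.38²; (x + 31.4)² + (y − 63.3)² = 144.44².
Subtracting pairs of circle equations eliminates x²+y² and gives linear equations (the radical axes):
442.6 x + 85.2 y = -11065.44
118.6 x + 294.6 y = -24570.48
Solving the 2×2 system: x ≈ -9.7, y ≈ -79.5 km.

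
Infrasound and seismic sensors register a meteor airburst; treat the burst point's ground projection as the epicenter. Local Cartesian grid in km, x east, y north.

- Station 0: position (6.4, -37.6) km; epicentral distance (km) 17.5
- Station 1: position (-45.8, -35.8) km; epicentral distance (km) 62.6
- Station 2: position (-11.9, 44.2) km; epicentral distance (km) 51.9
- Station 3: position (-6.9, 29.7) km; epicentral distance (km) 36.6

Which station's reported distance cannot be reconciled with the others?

Solve using three stations at a time. Using Station 1, Station 2, Station 3 (subtract circle equations pairwise → linear system) gives (x, y) ≈ (8.0, -3.7).
Distances from that point to each station vs reported:
  Station 0: calculated 33.9 vs reported 17.5 → residual 16.4 km
  Station 1: calculated 62.6 vs reported 62.6 → residual 0.0 km
  Station 2: calculated 51.9 vs reported 51.9 → residual 0.0 km
  Station 3: calculated 36.6 vs reported 36.6 → residual 0.0 km
Station 1, Station 2, Station 3 are mutually consistent (residuals ≈ 0); Station 0 is off by 16.4 km.

Station 0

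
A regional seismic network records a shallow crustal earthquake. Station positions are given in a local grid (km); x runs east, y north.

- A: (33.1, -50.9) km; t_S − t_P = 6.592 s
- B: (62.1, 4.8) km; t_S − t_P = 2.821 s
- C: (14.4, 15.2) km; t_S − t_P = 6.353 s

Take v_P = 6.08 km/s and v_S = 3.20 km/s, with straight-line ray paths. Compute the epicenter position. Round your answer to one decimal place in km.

49.5 km east, -9.5 km north

Distance from S−P lag: d = Δt · v_P v_S / (v_P − v_S) = Δt · (6.08·3.20)/(6.08−3.20) ≈ 6.7556·Δt.
So d_A = 44.53, d_B = 19.06, d_C = 42.92 km.
Circle about each station: (x − 33.1)² + (y + 50.9)² = 44.53²; (x − 62.1)² + (y − 4.8)² = 19.06²; (x − 14.4)² + (y − 15.2)² = 42.92².
Subtracting the A equation from the B and C equations removes the quadratic terms:
58.0 x + 111.4 y = 1812.67
-37.4 x + 132.2 y = -3107.23
Solving the 2×2 system: x ≈ 49.5, y ≈ -9.5 km.
Check against A (with the unrounded x, y): √((x − 33.1)²+(y + 50.9)²) = 44.53 ≈ 44.53 km. ✓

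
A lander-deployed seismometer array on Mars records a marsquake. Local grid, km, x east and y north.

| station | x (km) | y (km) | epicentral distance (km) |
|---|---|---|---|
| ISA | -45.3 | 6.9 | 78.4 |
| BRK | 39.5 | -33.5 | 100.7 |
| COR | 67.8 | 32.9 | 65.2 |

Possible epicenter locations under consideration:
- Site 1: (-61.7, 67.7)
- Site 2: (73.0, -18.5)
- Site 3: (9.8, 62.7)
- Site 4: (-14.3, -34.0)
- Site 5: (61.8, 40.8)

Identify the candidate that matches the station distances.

For each candidate, compare |candidate − station| to the reported distance:
Site 1: residuals ISA 15.4, BRK 42.4, COR 68.9 → max 68.9 km
Site 2: residuals ISA 42.6, BRK 64.0, COR 13.5 → max 64.0 km
Site 3: residuals ISA 0.0, BRK 0.0, COR 0.0 → max 0.0 km
Site 4: residuals ISA 27.1, BRK 46.9, COR 40.7 → max 46.9 km
Site 5: residuals ISA 33.9, BRK 23.1, COR 55.3 → max 55.3 km
Only Site 3 has all residuals ≈ 0.

Site 3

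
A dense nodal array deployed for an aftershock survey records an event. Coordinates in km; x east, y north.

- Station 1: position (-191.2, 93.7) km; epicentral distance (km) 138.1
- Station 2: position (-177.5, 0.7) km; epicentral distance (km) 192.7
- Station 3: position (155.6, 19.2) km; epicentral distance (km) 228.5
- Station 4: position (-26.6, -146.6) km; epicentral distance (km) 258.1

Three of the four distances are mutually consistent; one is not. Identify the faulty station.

Station 2

Solve using three stations at a time. Using Station 1, Station 3, Station 4 (subtract circle equations pairwise → linear system) gives (x, y) ≈ (-54.1, 110.0).
Distances from that point to each station vs reported:
  Station 1: calculated 138.1 vs reported 138.1 → residual 0.0 km
  Station 2: calculated 164.9 vs reported 192.7 → residual 27.8 km
  Station 3: calculated 228.5 vs reported 228.5 → residual 0.0 km
  Station 4: calculated 258.1 vs reported 258.1 → residual 0.0 km
Station 1, Station 3, Station 4 are mutually consistent (residuals ≈ 0); Station 2 is off by 27.8 km.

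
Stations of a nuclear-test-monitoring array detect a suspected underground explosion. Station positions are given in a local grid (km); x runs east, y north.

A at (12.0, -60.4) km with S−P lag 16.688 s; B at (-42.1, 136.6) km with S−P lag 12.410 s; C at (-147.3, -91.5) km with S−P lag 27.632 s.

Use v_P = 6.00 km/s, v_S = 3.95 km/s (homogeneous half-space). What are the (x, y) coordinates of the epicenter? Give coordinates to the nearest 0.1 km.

Distance from S−P lag: d = Δt · v_P v_S / (v_P − v_S) = Δt · (6.00·3.95)/(6.00−3.95) ≈ 11.5610·Δt.
So d_A = 192.93, d_B = 143.47, d_C = 319.45 km.
Circle about each station: (x − 12.0)² + (y + 60.4)² = 192.93²; (x + 42.1)² + (y − 136.6)² = 143.47²; (x + 147.3)² + (y + 91.5)² = 319.45².
Subtracting pairs of circle equations eliminates x²+y² and gives linear equations (the radical axes):
-108.2 x + 394.0 y = 33278.15
-318.6 x − 62.2 y = -38548.94
Solving the 2×2 system: x ≈ 99.2, y ≈ 111.7 km.

(99.2, 111.7)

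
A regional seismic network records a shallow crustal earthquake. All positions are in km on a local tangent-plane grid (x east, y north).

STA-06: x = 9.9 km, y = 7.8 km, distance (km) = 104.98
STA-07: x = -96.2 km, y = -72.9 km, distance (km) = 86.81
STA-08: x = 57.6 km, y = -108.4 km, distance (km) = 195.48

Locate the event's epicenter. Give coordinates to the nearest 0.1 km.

Circle about each station: (x − 9.9)² + (y − 7.8)² = 104.98²; (x + 96.2)² + (y + 72.9)² = 86.81²; (x − 57.6)² + (y + 108.4)² = 195.48².
Subtracting pairs of circle equations eliminates x²+y² and gives linear equations (the radical axes):
-212.2 x − 161.4 y = 17894.82
95.4 x − 232.4 y = -12282.16
Solving the 2×2 system: x ≈ -94.9, y ≈ 13.9 km.
Check against STA-06 (with the unrounded x, y): √((x − 9.9)²+(y − 7.8)²) = 104.97 ≈ 104.98 km. ✓

(-94.9, 13.9)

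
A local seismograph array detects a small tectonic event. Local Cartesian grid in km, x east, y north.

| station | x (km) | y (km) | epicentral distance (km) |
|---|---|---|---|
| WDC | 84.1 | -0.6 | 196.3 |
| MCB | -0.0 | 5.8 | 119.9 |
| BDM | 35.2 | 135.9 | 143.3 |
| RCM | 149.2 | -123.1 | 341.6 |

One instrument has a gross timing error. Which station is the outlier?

RCM

Solve using three stations at a time. Using WDC, MCB, BDM (subtract circle equations pairwise → linear system) gives (x, y) ≈ (-95.8, 77.9).
Distances from that point to each station vs reported:
  WDC: calculated 196.3 vs reported 196.3 → residual 0.0 km
  MCB: calculated 119.9 vs reported 119.9 → residual 0.0 km
  BDM: calculated 143.3 vs reported 143.3 → residual 0.0 km
  RCM: calculated 316.9 vs reported 341.6 → residual 24.7 km
WDC, MCB, BDM are mutually consistent (residuals ≈ 0); RCM is off by 24.7 km.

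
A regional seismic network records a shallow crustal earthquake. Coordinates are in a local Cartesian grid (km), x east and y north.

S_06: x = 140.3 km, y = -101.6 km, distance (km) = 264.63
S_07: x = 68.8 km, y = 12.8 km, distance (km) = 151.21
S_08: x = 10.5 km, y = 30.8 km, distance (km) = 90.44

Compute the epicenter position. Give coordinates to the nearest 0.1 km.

Circle about each station: (x − 140.3)² + (y + 101.6)² = 264.63²; (x − 68.8)² + (y − 12.8)² = 151.21²; (x − 10.5)² + (y − 30.8)² = 90.44².
Subtracting pairs of circle equations eliminates x²+y² and gives linear equations (the radical axes):
-143.0 x + 228.8 y = 22055.20
-259.6 x + 264.8 y = 32901.88
Solving the 2×2 system: x ≈ -78.4, y ≈ 47.4 km.

(-78.4, 47.4)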